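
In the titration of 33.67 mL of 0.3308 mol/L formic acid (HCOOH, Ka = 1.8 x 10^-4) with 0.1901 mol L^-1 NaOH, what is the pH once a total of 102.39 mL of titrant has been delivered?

n(acid) = 0.3308 x 0.03367 = 0.01114 mol; n(NaOH) added = 0.1901 x 0.1024 = 0.01946 mol.
Base is in excess by 0.01946 - 0.01114 = 0.008326 mol in a total volume of 0.1361 L.
[OH^-] = 0.008326/0.1361 = 0.06120 M, so pOH = 1.21 and pH = 14.00 - 1.21 = 12.79.

12.79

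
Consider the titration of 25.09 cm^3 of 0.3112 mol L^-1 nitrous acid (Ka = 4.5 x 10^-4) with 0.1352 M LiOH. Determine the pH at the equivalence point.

8.16

n(HNO2) = 0.3112 x 0.02509 = 0.007808 mol; V(LiOH) at equivalence = 0.007808/0.1352 = 0.05775 L.
At equivalence all the acid is converted to NO2-; total volume = 0.02509 + 0.05775 = 0.08284 L, so [NO2-] = 0.007808/0.08284 = 0.09425 M.
Kb = Kw/Ka = 1.0e-14 / 4.5 x 10^-4 = 2.22e-11.
[OH^-] = sqrt(Kb x [NO2-]) = sqrt(2.22e-11 x 0.09425) = 1.45e-6 M.
pOH = 5.84, so pH = 14.00 - 5.84 = 8.16.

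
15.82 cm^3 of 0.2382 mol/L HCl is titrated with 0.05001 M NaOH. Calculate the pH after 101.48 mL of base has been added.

12.05

n(acid) = 0.2382 x 0.01582 = 0.003768 mol; n(NaOH) added = 0.05001 x 0.1015 = 0.005075 mol.
Base is in excess by 0.005075 - 0.003768 = 0.001307 mol in a total volume of 0.1173 L.
[OH^-] = 0.001307/0.1173 = 0.01114 M, so pOH = 1.95 and pH = 14.00 - 1.95 = 12.05.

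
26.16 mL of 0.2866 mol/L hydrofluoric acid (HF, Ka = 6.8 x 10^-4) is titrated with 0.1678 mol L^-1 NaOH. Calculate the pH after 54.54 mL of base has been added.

n(acid) = 0.2866 x 0.02616 = 0.007497 mol; n(NaOH) added = 0.1678 x 0.05454 = 0.009152 mol.
Base is in excess by 0.009152 - 0.007497 = 0.001654 mol in a total volume of 0.08070 L.
[OH^-] = 0.001654/0.08070 = 0.02050 M, so pOH = 1.69 and pH = 14.00 - 1.69 = 12.31.

12.31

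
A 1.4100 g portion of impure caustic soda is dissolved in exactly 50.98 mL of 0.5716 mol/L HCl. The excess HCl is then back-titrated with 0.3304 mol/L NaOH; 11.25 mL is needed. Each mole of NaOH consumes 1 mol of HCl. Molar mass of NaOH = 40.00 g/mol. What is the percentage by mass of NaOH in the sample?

72.1%

Total n(HCl) added = 0.5716 x 0.05098 = 0.02914 mol.
n(NaOH) used = 0.3304 x 0.01125 = 0.003717 mol, which equals the excess n(HCl).
So n(HCl) consumed by the sample = 0.02914 - 0.003717 = 0.02542 mol.
n(NaOH) = 0.02542 / 1 = 0.02542 mol.
mass NaOH = 0.02542 x 40.00 = 1.017 g, so %NaOH = 1.017/1.4100 x 100 = 72.1%.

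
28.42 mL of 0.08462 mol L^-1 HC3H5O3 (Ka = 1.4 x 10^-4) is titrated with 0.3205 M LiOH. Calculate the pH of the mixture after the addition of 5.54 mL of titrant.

Initial n(HC3H5O3) = 0.08462 x 0.02842 = 0.002405 mol.
n(LiOH) added = 0.3205 x 0.005540 = 0.001776 mol, converting that many moles of HC3H5O3 to C3H5O3-.
Remaining n(HC3H5O3) = 0.0006293 mol; n(C3H5O3-) = 0.001776 mol.
By Henderson-Hasselbalch, pH = pKa + log([A^-]/[HA]) = 3.85 + log(0.001776/0.0006293) = 3.85 + (+0.45) = 4.30.

4.30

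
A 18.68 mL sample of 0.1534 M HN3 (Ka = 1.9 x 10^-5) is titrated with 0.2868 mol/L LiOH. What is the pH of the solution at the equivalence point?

n(HN3) = 0.1534 x 0.01868 = 0.002866 mol; V(LiOH) at equivalence = 0.002866/0.2868 = 0.009991 L.
At equivalence all the acid is converted to N3-; total volume = 0.01868 + 0.009991 = 0.02867 L, so [N3-] = 0.002866/0.02867 = 0.09994 M.
Kb = Kw/Ka = 1.0e-14 / 1.9 x 10^-5 = 5.26e-10.
[OH^-] = sqrt(Kb x [N3-]) = sqrt(5.26e-10 x 0.09994) = 7.25e-6 M.
pOH = 5.14, so pH = 14.00 - 5.14 = 8.86.

8.86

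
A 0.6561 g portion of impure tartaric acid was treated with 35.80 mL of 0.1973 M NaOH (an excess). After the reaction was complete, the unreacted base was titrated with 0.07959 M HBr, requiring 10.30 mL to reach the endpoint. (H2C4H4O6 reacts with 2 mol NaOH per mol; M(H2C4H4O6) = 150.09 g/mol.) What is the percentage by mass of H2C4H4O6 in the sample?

Total n(NaOH) added = 0.1973 x 0.03580 = 0.007063 mol.
n(HBr) used = 0.07959 x 0.01030 = 0.0008198 mol, which equals the excess n(NaOH).
So n(NaOH) consumed by the sample = 0.007063 - 0.0008198 = 0.006244 mol.
n(H2C4H4O6) = 0.006244 / 2 = 0.003122 mol.
mass H2C4H4O6 = 0.003122 x 150.09 = 0.4685 g, so %H2C4H4O6 = 0.4685/0.6561 x 100 = 71.4%.

71.4%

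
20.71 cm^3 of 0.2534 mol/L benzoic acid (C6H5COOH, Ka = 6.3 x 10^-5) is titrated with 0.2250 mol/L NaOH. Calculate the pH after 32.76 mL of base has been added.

12.60

n(acid) = 0.2534 x 0.02071 = 0.005248 mol; n(NaOH) added = 0.2250 x 0.03276 = 0.007371 mol.
Base is in excess by 0.007371 - 0.005248 = 0.002123 mol in a total volume of 0.05347 L.
[OH^-] = 0.002123/0.05347 = 0.03971 M, so pOH = 1.40 and pH = 14.00 - 1.40 = 12.60.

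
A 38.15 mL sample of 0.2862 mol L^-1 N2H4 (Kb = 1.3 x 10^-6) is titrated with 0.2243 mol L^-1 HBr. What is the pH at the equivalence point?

4.51

n(N2H4) = 0.2862 x 0.03815 = 0.01092 mol; V(HBr) at equivalence = 0.01092/0.2243 = 0.04868 L.
At equivalence the base is fully converted to N2H5+; total volume = 0.08683 L, so [N2H5+] = 0.01092/0.08683 = 0.1257 M.
Ka(N2H5+) = Kw/Kb = 1.0e-14 / 1.3 x 10^-6 = 7.69e-9.
[H^+] = sqrt(Ka x [N2H5+]) = sqrt(7.69e-9 x 0.1257) = 3.11e-5 M.
pH = -log(3.11e-5) = 4.51.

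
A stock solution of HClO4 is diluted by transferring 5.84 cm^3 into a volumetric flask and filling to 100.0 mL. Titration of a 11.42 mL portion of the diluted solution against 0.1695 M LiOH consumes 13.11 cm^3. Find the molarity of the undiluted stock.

n(LiOH) = 0.1695 x 0.01311 = 0.002222 mol.
n(HClO4) in the aliquot = 0.002222 mol.
[diluted HClO4] = 0.002222 / 0.01142 = 0.1946 M.
Dilution factor = 100.0/5.840 = 17.12, so [stock] = 0.1946 x 17.12 = 3.33 M.

3.33 M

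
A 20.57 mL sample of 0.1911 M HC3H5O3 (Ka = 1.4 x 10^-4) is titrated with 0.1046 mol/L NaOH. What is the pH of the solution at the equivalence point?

8.34

n(HC3H5O3) = 0.1911 x 0.02057 = 0.003931 mol; V(NaOH) at equivalence = 0.003931/0.1046 = 0.03758 L.
At equivalence all the acid is converted to C3H5O3-; total volume = 0.02057 + 0.03758 = 0.05815 L, so [C3H5O3-] = 0.003931/0.05815 = 0.06760 M.
Kb = Kw/Ka = 1.0e-14 / 1.4 x 10^-4 = 7.14e-11.
[OH^-] = sqrt(Kb x [C3H5O3-]) = sqrt(7.14e-11 x 0.06760) = 2.20e-6 M.
pOH = 5.66, so pH = 14.00 - 5.66 = 8.34.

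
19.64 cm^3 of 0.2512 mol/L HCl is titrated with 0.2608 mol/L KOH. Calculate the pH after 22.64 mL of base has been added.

n(acid) = 0.2512 x 0.01964 = 0.004934 mol; n(KOH) added = 0.2608 x 0.02264 = 0.005905 mol.
Base is in excess by 0.005905 - 0.004934 = 0.0009709 mol in a total volume of 0.04228 L.
[OH^-] = 0.0009709/0.04228 = 0.02296 M, so pOH = 1.64 and pH = 14.00 - 1.64 = 12.36.

12.36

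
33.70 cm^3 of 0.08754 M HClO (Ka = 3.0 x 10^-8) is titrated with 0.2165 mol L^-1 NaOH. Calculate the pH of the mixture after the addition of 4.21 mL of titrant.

7.17

Initial n(HClO) = 0.08754 x 0.03370 = 0.002950 mol.
n(NaOH) added = 0.2165 x 0.004210 = 0.0009115 mol, converting that many moles of HClO to ClO-.
Remaining n(HClO) = 0.002039 mol; n(ClO-) = 0.0009115 mol.
By Henderson-Hasselbalch, pH = pKa + log([A^-]/[HA]) = 7.52 + log(0.0009115/0.002039) = 7.52 + (-0.35) = 7.17.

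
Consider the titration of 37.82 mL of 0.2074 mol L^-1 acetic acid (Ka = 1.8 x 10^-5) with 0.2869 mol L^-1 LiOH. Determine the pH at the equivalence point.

n(CH3COOH) = 0.2074 x 0.03782 = 0.007844 mol; V(LiOH) at equivalence = 0.007844/0.2869 = 0.02734 L.
At equivalence all the acid is converted to CH3COO-; total volume = 0.03782 + 0.02734 = 0.06516 L, so [CH3COO-] = 0.007844/0.06516 = 0.1204 M.
Kb = Kw/Ka = 1.0e-14 / 1.8 x 10^-5 = 5.56e-10.
[OH^-] = sqrt(Kb x [CH3COO-]) = sqrt(5.56e-10 x 0.1204) = 8.18e-6 M.
pOH = 5.09, so pH = 14.00 - 5.09 = 8.91.

8.91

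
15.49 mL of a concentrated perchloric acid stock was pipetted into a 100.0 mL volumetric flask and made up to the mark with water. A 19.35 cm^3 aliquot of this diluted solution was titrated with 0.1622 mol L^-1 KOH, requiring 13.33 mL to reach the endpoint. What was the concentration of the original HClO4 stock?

0.721 M

n(KOH) = 0.1622 x 0.01333 = 0.002162 mol.
n(HClO4) in the aliquot = 0.002162 mol.
[diluted HClO4] = 0.002162 / 0.01935 = 0.1117 M.
Dilution factor = 100.0/15.49 = 6.456, so [stock] = 0.1117 x 6.456 = 0.721 M.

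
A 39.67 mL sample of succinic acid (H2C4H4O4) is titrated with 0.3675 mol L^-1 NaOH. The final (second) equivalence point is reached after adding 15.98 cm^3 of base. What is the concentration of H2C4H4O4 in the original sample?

n(NaOH) = 0.3675 x 0.01598 = 0.005873 mol.
At the final (second) equivalence point, 2 mol OH^- react per mol H2C4H4O4, so n(H2C4H4O4) = 0.005873 / 2 = 0.002936 mol.
[H2C4H4O4] = 0.002936 / 0.03967 L = 0.0740 M.

0.0740 M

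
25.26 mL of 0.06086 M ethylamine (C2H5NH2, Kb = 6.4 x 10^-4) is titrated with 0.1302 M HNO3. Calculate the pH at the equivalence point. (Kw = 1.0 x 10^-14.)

n(C2H5NH2) = 0.06086 x 0.02526 = 0.001537 mol; V(HNO3) at equivalence = 0.001537/0.1302 = 0.01181 L.
At equivalence the base is fully converted to C2H5NH3+; total volume = 0.03707 L, so [C2H5NH3+] = 0.001537/0.03707 = 0.04147 M.
Ka(C2H5NH3+) = Kw/Kb = 1.0e-14 / 6.4 x 10^-4 = 1.56e-11.
[H^+] = sqrt(Ka x [C2H5NH3+]) = sqrt(1.56e-11 x 0.04147) = 8.05e-7 M.
pH = -log(8.05e-7) = 6.09.

6.09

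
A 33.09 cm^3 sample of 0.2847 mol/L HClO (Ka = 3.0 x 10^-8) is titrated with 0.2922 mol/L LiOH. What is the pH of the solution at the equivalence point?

n(HClO) = 0.2847 x 0.03309 = 0.009421 mol; V(LiOH) at equivalence = 0.009421/0.2922 = 0.03224 L.
At equivalence all the acid is converted to ClO-; total volume = 0.03309 + 0.03224 = 0.06533 L, so [ClO-] = 0.009421/0.06533 = 0.1442 M.
Kb = Kw/Ka = 1.0e-14 / 3.0 x 10^-8 = 3.33e-7.
[OH^-] = sqrt(Kb x [ClO-]) = sqrt(3.33e-7 x 0.1442) = 0.000219 M.
pOH = 3.66, so pH = 14.00 - 3.66 = 10.34.

10.34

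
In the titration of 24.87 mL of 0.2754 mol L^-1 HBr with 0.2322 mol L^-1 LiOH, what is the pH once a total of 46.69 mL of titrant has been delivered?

n(acid) = 0.2754 x 0.02487 = 0.006849 mol; n(LiOH) added = 0.2322 x 0.04669 = 0.01084 mol.
Base is in excess by 0.01084 - 0.006849 = 0.003992 mol in a total volume of 0.07156 L.
[OH^-] = 0.003992/0.07156 = 0.05579 M, so pOH = 1.25 and pH = 14.00 - 1.25 = 12.75.

12.75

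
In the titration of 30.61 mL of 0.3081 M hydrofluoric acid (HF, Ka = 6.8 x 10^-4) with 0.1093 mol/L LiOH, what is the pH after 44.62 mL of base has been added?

3.20

Initial n(HF) = 0.3081 x 0.03061 = 0.009431 mol.
n(LiOH) added = 0.1093 x 0.04462 = 0.004877 mol, converting that many moles of HF to F-.
Remaining n(HF) = 0.004554 mol; n(F-) = 0.004877 mol.
By Henderson-Hasselbalch, pH = pKa + log([A^-]/[HA]) = 3.17 + log(0.004877/0.004554) = 3.17 + (+0.03) = 3.20.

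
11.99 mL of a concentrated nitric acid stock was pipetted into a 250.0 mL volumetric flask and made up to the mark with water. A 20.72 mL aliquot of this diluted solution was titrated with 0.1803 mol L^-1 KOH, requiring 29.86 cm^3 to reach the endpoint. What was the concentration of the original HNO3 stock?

5.42 M

n(KOH) = 0.1803 x 0.02986 = 0.005384 mol.
n(HNO3) in the aliquot = 0.005384 mol.
[diluted HNO3] = 0.005384 / 0.02072 = 0.2598 M.
Dilution factor = 250.0/11.99 = 20.85, so [stock] = 0.2598 x 20.85 = 5.42 M.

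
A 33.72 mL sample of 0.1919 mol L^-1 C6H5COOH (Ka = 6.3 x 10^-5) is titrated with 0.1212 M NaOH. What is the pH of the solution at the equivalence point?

n(C6H5COOH) = 0.1919 x 0.03372 = 0.006471 mol; V(NaOH) at equivalence = 0.006471/0.1212 = 0.05339 L.
At equivalence all the acid is converted to C6H5COO-; total volume = 0.03372 + 0.05339 = 0.08711 L, so [C6H5COO-] = 0.006471/0.08711 = 0.07428 M.
Kb = Kw/Ka = 1.0e-14 / 6.3 x 10^-5 = 1.59e-10.
[OH^-] = sqrt(Kb x [C6H5COO-]) = sqrt(1.59e-10 x 0.07428) = 3.43e-6 M.
pOH = 5.46, so pH = 14.00 - 5.46 = 8.54.

8.54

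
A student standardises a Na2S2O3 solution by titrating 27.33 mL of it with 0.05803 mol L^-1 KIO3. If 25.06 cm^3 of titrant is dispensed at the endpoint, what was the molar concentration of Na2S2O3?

n(KIO3) = 0.05803 x 0.02506 = 0.001454 mol.
From the balanced equation, 1 mol KIO3 reacts with 6 mol Na2S2O3, so n(Na2S2O3) = 0.001454 x 6/1 = 0.008725 mol.
[Na2S2O3] = 0.008725 / 0.02733 L = 0.319 M.

0.319 M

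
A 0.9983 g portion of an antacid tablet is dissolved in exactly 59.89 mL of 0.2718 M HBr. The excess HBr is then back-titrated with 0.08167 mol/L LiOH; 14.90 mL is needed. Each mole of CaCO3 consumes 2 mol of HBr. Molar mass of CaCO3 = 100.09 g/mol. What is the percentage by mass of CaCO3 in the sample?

75.5%

Total n(HBr) added = 0.2718 x 0.05989 = 0.01628 mol.
n(LiOH) used = 0.08167 x 0.01490 = 0.001217 mol, which equals the excess n(HBr).
So n(HBr) consumed by the sample = 0.01628 - 0.001217 = 0.01506 mol.
n(CaCO3) = 0.01506 / 2 = 0.007531 mol.
mass CaCO3 = 0.007531 x 100.09 = 0.7537 g, so %CaCO3 = 0.7537/0.9983 x 100 = 75.5%.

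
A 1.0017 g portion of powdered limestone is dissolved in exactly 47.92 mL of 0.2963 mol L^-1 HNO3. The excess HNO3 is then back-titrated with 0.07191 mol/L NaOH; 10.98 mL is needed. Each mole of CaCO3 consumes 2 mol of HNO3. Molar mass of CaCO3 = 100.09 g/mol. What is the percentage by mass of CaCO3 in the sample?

Total n(HNO3) added = 0.2963 x 0.04792 = 0.01420 mol.
n(NaOH) used = 0.07191 x 0.01098 = 0.0007896 mol, which equals the excess n(HNO3).
So n(HNO3) consumed by the sample = 0.01420 - 0.0007896 = 0.01341 mol.
n(CaCO3) = 0.01341 / 2 = 0.006705 mol.
mass CaCO3 = 0.006705 x 100.09 = 0.6711 g, so %CaCO3 = 0.6711/1.0017 x 100 = 67.0%.

67.0%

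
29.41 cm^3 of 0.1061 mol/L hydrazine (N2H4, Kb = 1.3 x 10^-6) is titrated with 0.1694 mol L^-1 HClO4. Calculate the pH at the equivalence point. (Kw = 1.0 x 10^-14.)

n(N2H4) = 0.1061 x 0.02941 = 0.003120 mol; V(HClO4) at equivalence = 0.003120/0.1694 = 0.01842 L.
At equivalence the base is fully converted to N2H5+; total volume = 0.04783 L, so [N2H5+] = 0.003120/0.04783 = 0.06524 M.
Ka(N2H5+) = Kw/Kb = 1.0e-14 / 1.3 x 10^-6 = 7.69e-9.
[H^+] = sqrt(Ka x [N2H5+]) = sqrt(7.69e-9 x 0.06524) = 2.24e-5 M.
pH = -log(2.24e-5) = 4.65.

4.65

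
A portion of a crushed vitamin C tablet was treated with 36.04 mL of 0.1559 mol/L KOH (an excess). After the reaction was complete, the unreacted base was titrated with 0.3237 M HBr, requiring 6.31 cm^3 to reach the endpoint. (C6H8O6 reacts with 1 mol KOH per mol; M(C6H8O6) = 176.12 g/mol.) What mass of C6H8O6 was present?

0.630 g

Total n(KOH) added = 0.1559 x 0.03604 = 0.005619 mol.
n(HBr) used = 0.3237 x 0.006310 = 0.002043 mol, which equals the excess n(KOH).
So n(KOH) consumed by the sample = 0.005619 - 0.002043 = 0.003576 mol.
n(C6H8O6) = 0.003576 / 1 = 0.003576 mol.
mass = 0.003576 mol x 176.12 g/mol = 0.630 g.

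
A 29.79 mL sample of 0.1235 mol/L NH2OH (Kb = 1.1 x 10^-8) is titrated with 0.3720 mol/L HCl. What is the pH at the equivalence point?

n(NH2OH) = 0.1235 x 0.02979 = 0.003679 mol; V(HCl) at equivalence = 0.003679/0.3720 = 0.009890 L.
At equivalence the base is fully converted to NH3OH+; total volume = 0.03968 L, so [NH3OH+] = 0.003679/0.03968 = 0.09272 M.
Ka(NH3OH+) = Kw/Kb = 1.0e-14 / 1.1 x 10^-8 = 9.09e-7.
[H^+] = sqrt(Ka x [NH3OH+]) = sqrt(9.09e-7 x 0.09272) = 0.000290 M.
pH = -log(0.000290) = 3.54.

3.54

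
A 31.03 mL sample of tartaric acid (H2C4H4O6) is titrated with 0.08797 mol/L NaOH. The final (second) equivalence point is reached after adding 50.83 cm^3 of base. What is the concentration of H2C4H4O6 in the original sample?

0.0721 M

n(NaOH) = 0.08797 x 0.05083 = 0.004472 mol.
At the final (second) equivalence point, 2 mol OH^- react per mol H2C4H4O6, so n(H2C4H4O6) = 0.004472 / 2 = 0.002236 mol.
[H2C4H4O6] = 0.002236 / 0.03103 L = 0.0721 M.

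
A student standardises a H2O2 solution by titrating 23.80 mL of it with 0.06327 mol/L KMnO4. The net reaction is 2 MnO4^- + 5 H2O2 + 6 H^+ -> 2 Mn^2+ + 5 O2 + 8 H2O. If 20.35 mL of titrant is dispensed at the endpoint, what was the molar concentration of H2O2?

0.135 M

n(KMnO4) = 0.06327 x 0.02035 = 0.001288 mol.
From the balanced equation, 2 mol KMnO4 reacts with 5 mol H2O2, so n(H2O2) = 0.001288 x 5/2 = 0.003219 mol.
[H2O2] = 0.003219 / 0.02380 L = 0.135 M.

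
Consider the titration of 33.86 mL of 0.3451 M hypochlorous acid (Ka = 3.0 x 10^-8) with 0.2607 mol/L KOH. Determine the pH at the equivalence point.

10.35

n(HClO) = 0.3451 x 0.03386 = 0.01169 mol; V(KOH) at equivalence = 0.01169/0.2607 = 0.04482 L.
At equivalence all the acid is converted to ClO-; total volume = 0.03386 + 0.04482 = 0.07868 L, so [ClO-] = 0.01169/0.07868 = 0.1485 M.
Kb = Kw/Ka = 1.0e-14 / 3.0 x 10^-8 = 3.33e-7.
[OH^-] = sqrt(Kb x [ClO-]) = sqrt(3.33e-7 x 0.1485) = 0.000222 M.
pOH = 3.65, so pH = 14.00 - 3.65 = 10.35.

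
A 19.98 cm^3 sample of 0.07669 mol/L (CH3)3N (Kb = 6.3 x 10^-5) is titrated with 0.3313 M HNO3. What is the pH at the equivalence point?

n((CH3)3N) = 0.07669 x 0.01998 = 0.001532 mol; V(HNO3) at equivalence = 0.001532/0.3313 = 0.004625 L.
At equivalence the base is fully converted to (CH3)3NH+; total volume = 0.02461 L, so [(CH3)3NH+] = 0.001532/0.02461 = 0.06227 M.
Ka((CH3)3NH+) = Kw/Kb = 1.0e-14 / 6.3 x 10^-5 = 1.59e-10.
[H^+] = sqrt(Ka x [(CH3)3NH+]) = sqrt(1.59e-10 x 0.06227) = 3.14e-6 M.
pH = -log(3.14e-6) = 5.50.

5.50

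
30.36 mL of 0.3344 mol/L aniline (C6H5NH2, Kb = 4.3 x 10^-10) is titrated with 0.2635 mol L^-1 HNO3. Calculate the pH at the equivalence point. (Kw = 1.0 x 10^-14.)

n(C6H5NH2) = 0.3344 x 0.03036 = 0.01015 mol; V(HNO3) at equivalence = 0.01015/0.2635 = 0.03853 L.
At equivalence the base is fully converted to C6H5NH3+; total volume = 0.06889 L, so [C6H5NH3+] = 0.01015/0.06889 = 0.1474 M.
Ka(C6H5NH3+) = Kw/Kb = 1.0e-14 / 4.3 x 10^-10 = 2.33e-5.
[H^+] = sqrt(Ka x [C6H5NH3+]) = sqrt(2.33e-5 x 0.1474) = 0.00185 M.
pH = -log(0.00185) = 2.73.

2.73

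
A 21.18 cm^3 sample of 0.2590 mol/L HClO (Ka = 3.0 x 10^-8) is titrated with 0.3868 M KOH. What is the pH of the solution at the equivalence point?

n(HClO) = 0.2590 x 0.02118 = 0.005486 mol; V(KOH) at equivalence = 0.005486/0.3868 = 0.01418 L.
At equivalence all the acid is converted to ClO-; total volume = 0.02118 + 0.01418 = 0.03536 L, so [ClO-] = 0.005486/0.03536 = 0.1551 M.
Kb = Kw/Ka = 1.0e-14 / 3.0 x 10^-8 = 3.33e-7.
[OH^-] = sqrt(Kb x [ClO-]) = sqrt(3.33e-7 x 0.1551) = 0.000227 M.
pOH = 3.64, so pH = 14.00 - 3.64 = 10.36.

10.36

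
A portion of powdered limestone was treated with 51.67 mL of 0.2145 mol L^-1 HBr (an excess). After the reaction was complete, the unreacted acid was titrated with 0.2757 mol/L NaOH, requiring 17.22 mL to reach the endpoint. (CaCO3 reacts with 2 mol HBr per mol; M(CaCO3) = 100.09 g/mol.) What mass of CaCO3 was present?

Total n(HBr) added = 0.2145 x 0.05167 = 0.01108 mol.
n(NaOH) used = 0.2757 x 0.01722 = 0.004748 mol, which equals the excess n(HBr).
So n(HBr) consumed by the sample = 0.01108 - 0.004748 = 0.006336 mol.
n(CaCO3) = 0.006336 / 2 = 0.003168 mol.
mass = 0.003168 mol x 100.09 g/mol = 0.317 g.

0.317 g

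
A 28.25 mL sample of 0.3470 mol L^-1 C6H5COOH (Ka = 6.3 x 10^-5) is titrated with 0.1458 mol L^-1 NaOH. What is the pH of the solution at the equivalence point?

8.61

n(C6H5COOH) = 0.3470 x 0.02825 = 0.009803 mol; V(NaOH) at equivalence = 0.009803/0.1458 = 0.06723 L.
At equivalence all the acid is converted to C6H5COO-; total volume = 0.02825 + 0.06723 = 0.09548 L, so [C6H5COO-] = 0.009803/0.09548 = 0.1027 M.
Kb = Kw/Ka = 1.0e-14 / 6.3 x 10^-5 = 1.59e-10.
[OH^-] = sqrt(Kb x [C6H5COO-]) = sqrt(1.59e-10 x 0.1027) = 4.04e-6 M.
pOH = 5.39, so pH = 14.00 - 5.39 = 8.61.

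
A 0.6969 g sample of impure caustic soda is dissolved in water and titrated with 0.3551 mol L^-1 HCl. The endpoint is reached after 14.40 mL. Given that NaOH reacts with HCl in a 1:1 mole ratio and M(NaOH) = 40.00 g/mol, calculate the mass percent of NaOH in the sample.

29.3%

n(HCl) = 0.3551 x 0.01440 = 0.005113 mol.
n(NaOH) = 0.005113 / 1 = 0.005113 mol.
mass of NaOH = 0.005113 x 40.00 = 0.2045 g.
% purity = 0.2045 / 0.6969 x 100 = 29.3%.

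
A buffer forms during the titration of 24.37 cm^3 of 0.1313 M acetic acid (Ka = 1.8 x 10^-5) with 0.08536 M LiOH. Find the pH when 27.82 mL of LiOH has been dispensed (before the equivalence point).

Initial n(CH3COOH) = 0.1313 x 0.02437 = 0.003200 mol.
n(LiOH) added = 0.08536 x 0.02782 = 0.002375 mol, converting that many moles of CH3COOH to CH3COO-.
Remaining n(CH3COOH) = 0.0008251 mol; n(CH3COO-) = 0.002375 mol.
By Henderson-Hasselbalch, pH = pKa + log([A^-]/[HA]) = 4.74 + log(0.002375/0.0008251) = 4.74 + (+0.46) = 5.20.

5.20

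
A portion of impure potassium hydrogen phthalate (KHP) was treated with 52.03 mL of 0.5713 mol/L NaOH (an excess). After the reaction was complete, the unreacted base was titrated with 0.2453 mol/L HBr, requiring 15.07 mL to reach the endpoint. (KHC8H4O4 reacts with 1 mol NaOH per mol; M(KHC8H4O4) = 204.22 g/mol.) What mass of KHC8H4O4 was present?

Total n(NaOH) added = 0.5713 x 0.05203 = 0.02972 mol.
n(HBr) used = 0.2453 x 0.01507 = 0.003697 mol, which equals the excess n(NaOH).
So n(NaOH) consumed by the sample = 0.02972 - 0.003697 = 0.02603 mol.
n(KHC8H4O4) = 0.02603 / 1 = 0.02603 mol.
mass = 0.02603 mol x 204.22 g/mol = 5.32 g.

5.32 g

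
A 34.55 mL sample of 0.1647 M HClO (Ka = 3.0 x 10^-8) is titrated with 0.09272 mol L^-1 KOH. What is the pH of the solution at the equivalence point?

10.15

n(HClO) = 0.1647 x 0.03455 = 0.005690 mol; V(KOH) at equivalence = 0.005690/0.09272 = 0.06137 L.
At equivalence all the acid is converted to ClO-; total volume = 0.03455 + 0.06137 = 0.09592 L, so [ClO-] = 0.005690/0.09592 = 0.05932 M.
Kb = Kw/Ka = 1.0e-14 / 3.0 x 10^-8 = 3.33e-7.
[OH^-] = sqrt(Kb x [ClO-]) = sqrt(3.33e-7 x 0.05932) = 0.000141 M.
pOH = 3.85, so pH = 14.00 - 3.85 = 10.15.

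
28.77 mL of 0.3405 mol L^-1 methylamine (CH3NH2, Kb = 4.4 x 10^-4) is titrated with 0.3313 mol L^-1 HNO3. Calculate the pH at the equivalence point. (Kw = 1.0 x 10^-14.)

5.71

n(CH3NH2) = 0.3405 x 0.02877 = 0.009796 mol; V(HNO3) at equivalence = 0.009796/0.3313 = 0.02957 L.
At equivalence the base is fully converted to CH3NH3+; total volume = 0.05834 L, so [CH3NH3+] = 0.009796/0.05834 = 0.1679 M.
Ka(CH3NH3+) = Kw/Kb = 1.0e-14 / 4.4 x 10^-4 = 2.27e-11.
[H^+] = sqrt(Ka x [CH3NH3+]) = sqrt(2.27e-11 x 0.1679) = 1.95e-6 M.
pH = -log(1.95e-6) = 5.71.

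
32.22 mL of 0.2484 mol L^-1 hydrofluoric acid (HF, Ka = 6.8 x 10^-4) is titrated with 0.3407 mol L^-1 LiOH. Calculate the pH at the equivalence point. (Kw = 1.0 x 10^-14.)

8.16

n(HF) = 0.2484 x 0.03222 = 0.008003 mol; V(LiOH) at equivalence = 0.008003/0.3407 = 0.02349 L.
At equivalence all the acid is converted to F-; total volume = 0.03222 + 0.02349 = 0.05571 L, so [F-] = 0.008003/0.05571 = 0.1437 M.
Kb = Kw/Ka = 1.0e-14 / 6.8 x 10^-4 = 1.47e-11.
[OH^-] = sqrt(Kb x [F-]) = sqrt(1.47e-11 x 0.1437) = 1.45e-6 M.
pOH = 5.84, so pH = 14.00 - 5.84 = 8.16.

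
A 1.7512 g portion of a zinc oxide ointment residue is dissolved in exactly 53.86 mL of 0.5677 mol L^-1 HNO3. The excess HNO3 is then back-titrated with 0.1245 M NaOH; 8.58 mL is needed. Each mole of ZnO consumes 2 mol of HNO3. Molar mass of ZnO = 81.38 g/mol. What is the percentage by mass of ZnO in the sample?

Total n(HNO3) added = 0.5677 x 0.05386 = 0.03058 mol.
n(NaOH) used = 0.1245 x 0.008580 = 0.001068 mol, which equals the excess n(HNO3).
So n(HNO3) consumed by the sample = 0.03058 - 0.001068 = 0.02951 mol.
n(ZnO) = 0.02951 / 2 = 0.01475 mol.
mass ZnO = 0.01475 x 81.38 = 1.201 g, so %ZnO = 1.201/1.7512 x 100 = 68.6%.

68.6%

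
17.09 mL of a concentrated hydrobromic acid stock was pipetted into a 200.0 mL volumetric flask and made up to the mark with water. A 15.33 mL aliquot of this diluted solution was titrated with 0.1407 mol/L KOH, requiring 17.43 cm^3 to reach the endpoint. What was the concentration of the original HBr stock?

1.87 M

n(KOH) = 0.1407 x 0.01743 = 0.002452 mol.
n(HBr) in the aliquot = 0.002452 mol.
[diluted HBr] = 0.002452 / 0.01533 = 0.1600 M.
Dilution factor = 200.0/17.09 = 11.70, so [stock] = 0.1600 x 11.70 = 1.87 M.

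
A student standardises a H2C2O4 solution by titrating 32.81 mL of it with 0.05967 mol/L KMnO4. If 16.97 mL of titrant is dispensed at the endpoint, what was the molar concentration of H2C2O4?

n(KMnO4) = 0.05967 x 0.01697 = 0.001013 mol.
From the balanced equation, 2 mol KMnO4 reacts with 5 mol H2C2O4, so n(H2C2O4) = 0.001013 x 5/2 = 0.002531 mol.
[H2C2O4] = 0.002531 / 0.03281 L = 0.0772 M.

0.0772 M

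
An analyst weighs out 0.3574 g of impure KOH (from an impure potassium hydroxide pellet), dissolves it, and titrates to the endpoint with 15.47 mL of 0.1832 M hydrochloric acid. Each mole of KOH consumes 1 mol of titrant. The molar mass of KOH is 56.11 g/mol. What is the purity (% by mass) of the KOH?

n(HCl) = 0.1832 x 0.01547 = 0.002834 mol.
n(KOH) = 0.002834 / 1 = 0.002834 mol.
mass of KOH = 0.002834 x 56.11 = 0.1590 g.
% purity = 0.1590 / 0.3574 x 100 = 44.5%.

44.5%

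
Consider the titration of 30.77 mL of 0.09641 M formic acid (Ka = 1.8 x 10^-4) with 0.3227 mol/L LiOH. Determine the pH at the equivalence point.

n(HCOOH) = 0.09641 x 0.03077 = 0.002967 mol; V(LiOH) at equivalence = 0.002967/0.3227 = 0.009193 L.
At equivalence all the acid is converted to HCOO-; total volume = 0.03077 + 0.009193 = 0.03996 L, so [HCOO-] = 0.002967/0.03996 = 0.07423 M.
Kb = Kw/Ka = 1.0e-14 / 1.8 x 10^-4 = 5.56e-11.
[OH^-] = sqrt(Kb x [HCOO-]) = sqrt(5.56e-11 x 0.07423) = 2.03e-6 M.
pOH = 5.69, so pH = 14.00 - 5.69 = 8.31.

8.31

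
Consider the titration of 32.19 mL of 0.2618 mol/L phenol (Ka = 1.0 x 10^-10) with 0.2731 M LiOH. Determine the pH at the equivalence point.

11.56

n(C6H5OH) = 0.2618 x 0.03219 = 0.008427 mol; V(LiOH) at equivalence = 0.008427/0.2731 = 0.03086 L.
At equivalence all the acid is converted to C6H5O-; total volume = 0.03219 + 0.03086 = 0.06305 L, so [C6H5O-] = 0.008427/0.06305 = 0.1337 M.
Kb = Kw/Ka = 1.0e-14 / 1.0 x 10^-10 = 0.000100.
[OH^-] = sqrt(Kb x [C6H5O-]) = sqrt(0.000100 x 0.1337) = 0.00366 M.
pOH = 2.44, so pH = 14.00 - 2.44 = 11.56.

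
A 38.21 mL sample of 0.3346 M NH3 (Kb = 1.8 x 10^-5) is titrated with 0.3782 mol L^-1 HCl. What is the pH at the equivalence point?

5.00

n(NH3) = 0.3346 x 0.03821 = 0.01279 mol; V(HCl) at equivalence = 0.01279/0.3782 = 0.03381 L.
At equivalence the base is fully converted to NH4+; total volume = 0.07202 L, so [NH4+] = 0.01279/0.07202 = 0.1775 M.
Ka(NH4+) = Kw/Kb = 1.0e-14 / 1.8 x 10^-5 = 5.56e-10.
[H^+] = sqrt(Ka x [NH4+]) = sqrt(5.56e-10 x 0.1775) = 9.93e-6 M.
pH = -log(9.93e-6) = 5.00.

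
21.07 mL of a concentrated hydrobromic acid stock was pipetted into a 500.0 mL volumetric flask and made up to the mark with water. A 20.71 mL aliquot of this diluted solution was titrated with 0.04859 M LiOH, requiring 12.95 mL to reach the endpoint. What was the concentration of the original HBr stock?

0.721 M

n(LiOH) = 0.04859 x 0.01295 = 0.0006292 mol.
n(HBr) in the aliquot = 0.0006292 mol.
[diluted HBr] = 0.0006292 / 0.02071 = 0.03038 M.
Dilution factor = 500.0/21.07 = 23.73, so [stock] = 0.03038 x 23.73 = 0.721 M.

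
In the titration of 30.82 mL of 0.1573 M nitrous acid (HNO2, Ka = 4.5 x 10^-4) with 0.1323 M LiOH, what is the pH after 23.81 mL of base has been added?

Initial n(HNO2) = 0.1573 x 0.03082 = 0.004848 mol.
n(LiOH) added = 0.1323 x 0.02381 = 0.003150 mol, converting that many moles of HNO2 to NO2-.
Remaining n(HNO2) = 0.001698 mol; n(NO2-) = 0.003150 mol.
By Henderson-Hasselbalch, pH = pKa + log([A^-]/[HA]) = 3.35 + log(0.003150/0.001698) = 3.35 + (+0.27) = 3.62.

3.62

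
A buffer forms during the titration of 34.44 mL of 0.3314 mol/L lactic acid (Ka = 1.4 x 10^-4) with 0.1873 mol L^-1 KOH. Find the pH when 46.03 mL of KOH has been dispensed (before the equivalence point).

4.34

Initial n(HC3H5O3) = 0.3314 x 0.03444 = 0.01141 mol.
n(KOH) added = 0.1873 x 0.04603 = 0.008621 mol, converting that many moles of HC3H5O3 to C3H5O3-.
Remaining n(HC3H5O3) = 0.002792 mol; n(C3H5O3-) = 0.008621 mol.
By Henderson-Hasselbalch, pH = pKa + log([A^-]/[HA]) = 3.85 + log(0.008621/0.002792) = 3.85 + (+0.49) = 4.34.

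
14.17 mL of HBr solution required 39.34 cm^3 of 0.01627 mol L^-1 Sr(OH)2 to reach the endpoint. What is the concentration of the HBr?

n(Sr(OH)2) delivered = 0.01627 x 0.03934 = 0.0006401 mol.
The reaction is 2 HBr + 1 Sr(OH)2, so n(HBr) = 0.0006401 x 2/1 = 0.001280 mol.
[HBr] = 0.001280 mol / 0.01417 L = 0.0903 M.

0.0903 M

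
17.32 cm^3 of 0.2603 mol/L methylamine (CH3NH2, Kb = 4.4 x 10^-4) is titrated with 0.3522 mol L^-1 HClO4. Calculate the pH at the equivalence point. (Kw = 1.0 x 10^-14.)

5.73

n(CH3NH2) = 0.2603 x 0.01732 = 0.004508 mol; V(HClO4) at equivalence = 0.004508/0.3522 = 0.01280 L.
At equivalence the base is fully converted to CH3NH3+; total volume = 0.03012 L, so [CH3NH3+] = 0.004508/0.03012 = 0.1497 M.
Ka(CH3NH3+) = Kw/Kb = 1.0e-14 / 4.4 x 10^-4 = 2.27e-11.
[H^+] = sqrt(Ka x [CH3NH3+]) = sqrt(2.27e-11 x 0.1497) = 1.84e-6 M.
pH = -log(1.84e-6) = 5.73.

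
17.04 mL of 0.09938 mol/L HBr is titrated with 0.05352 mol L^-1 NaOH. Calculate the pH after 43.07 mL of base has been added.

n(acid) = 0.09938 x 0.01704 = 0.001693 mol; n(NaOH) added = 0.05352 x 0.04307 = 0.002305 mol.
Base is in excess by 0.002305 - 0.001693 = 0.0006117 mol in a total volume of 0.06011 L.
[OH^-] = 0.0006117/0.06011 = 0.01018 M, so pOH = 1.99 and pH = 14.00 - 1.99 = 12.01.

12.01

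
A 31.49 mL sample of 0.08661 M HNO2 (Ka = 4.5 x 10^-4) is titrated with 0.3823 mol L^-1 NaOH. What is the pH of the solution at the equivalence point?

n(HNO2) = 0.08661 x 0.03149 = 0.002727 mol; V(NaOH) at equivalence = 0.002727/0.3823 = 0.007134 L.
At equivalence all the acid is converted to NO2-; total volume = 0.03149 + 0.007134 = 0.03862 L, so [NO2-] = 0.002727/0.03862 = 0.07061 M.
Kb = Kw/Ka = 1.0e-14 / 4.5 x 10^-4 = 2.22e-11.
[OH^-] = sqrt(Kb x [NO2-]) = sqrt(2.22e-11 x 0.07061) = 1.25e-6 M.
pOH = 5.90, so pH = 14.00 - 5.90 = 8.10.

8.10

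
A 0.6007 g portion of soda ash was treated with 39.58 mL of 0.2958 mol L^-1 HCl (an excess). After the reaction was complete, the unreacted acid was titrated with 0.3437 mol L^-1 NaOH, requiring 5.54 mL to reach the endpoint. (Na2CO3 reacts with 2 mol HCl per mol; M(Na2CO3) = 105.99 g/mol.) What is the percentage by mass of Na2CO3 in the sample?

86.5%

Total n(HCl) added = 0.2958 x 0.03958 = 0.01171 mol.
n(NaOH) used = 0.3437 x 0.005540 = 0.001904 mol, which equals the excess n(HCl).
So n(HCl) consumed by the sample = 0.01171 - 0.001904 = 0.009804 mol.
n(Na2CO3) = 0.009804 / 2 = 0.004902 mol.
mass Na2CO3 = 0.004902 x 105.99 = 0.5195 g, so %Na2CO3 = 0.5195/0.6007 x 100 = 86.5%.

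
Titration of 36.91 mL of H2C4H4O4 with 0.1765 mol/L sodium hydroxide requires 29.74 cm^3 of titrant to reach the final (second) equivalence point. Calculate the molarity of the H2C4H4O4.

n(NaOH) = 0.1765 x 0.02974 = 0.005249 mol.
At the final (second) equivalence point, 2 mol OH^- react per mol H2C4H4O4, so n(H2C4H4O4) = 0.005249 / 2 = 0.002625 mol.
[H2C4H4O4] = 0.002625 / 0.03691 L = 0.0711 M.

0.0711 M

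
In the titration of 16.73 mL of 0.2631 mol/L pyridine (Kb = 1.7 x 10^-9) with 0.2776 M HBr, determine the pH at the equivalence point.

n(C5H5N) = 0.2631 x 0.01673 = 0.004402 mol; V(HBr) at equivalence = 0.004402/0.2776 = 0.01586 L.
At equivalence the base is fully converted to C5H5NH+; total volume = 0.03259 L, so [C5H5NH+] = 0.004402/0.03259 = 0.1351 M.
Ka(C5H5NH+) = Kw/Kb = 1.0e-14 / 1.7 x 10^-9 = 5.88e-6.
[H^+] = sqrt(Ka x [C5H5NH+]) = sqrt(5.88e-6 x 0.1351) = 0.000891 M.
pH = -log(0.000891) = 3.05.

3.05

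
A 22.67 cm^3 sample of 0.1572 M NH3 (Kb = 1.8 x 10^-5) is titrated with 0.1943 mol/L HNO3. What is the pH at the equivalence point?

n(NH3) = 0.1572 x 0.02267 = 0.003564 mol; V(HNO3) at equivalence = 0.003564/0.1943 = 0.01834 L.
At equivalence the base is fully converted to NH4+; total volume = 0.04101 L, so [NH4+] = 0.003564/0.04101 = 0.08690 M.
Ka(NH4+) = Kw/Kb = 1.0e-14 / 1.8 x 10^-5 = 5.56e-10.
[H^+] = sqrt(Ka x [NH4+]) = sqrt(5.56e-10 x 0.08690) = 6.95e-6 M.
pH = -log(6.95e-6) = 5.16.

5.16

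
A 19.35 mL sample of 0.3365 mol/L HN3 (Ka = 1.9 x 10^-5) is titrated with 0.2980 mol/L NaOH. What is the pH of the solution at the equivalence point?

n(HN3) = 0.3365 x 0.01935 = 0.006511 mol; V(NaOH) at equivalence = 0.006511/0.2980 = 0.02185 L.
At equivalence all the acid is converted to N3-; total volume = 0.01935 + 0.02185 = 0.04120 L, so [N3-] = 0.006511/0.04120 = 0.1580 M.
Kb = Kw/Ka = 1.0e-14 / 1.9 x 10^-5 = 5.26e-10.
[OH^-] = sqrt(Kb x [N3-]) = sqrt(5.26e-10 x 0.1580) = 9.12e-6 M.
pOH = 5.04, so pH = 14.00 - 5.04 = 8.96.

8.96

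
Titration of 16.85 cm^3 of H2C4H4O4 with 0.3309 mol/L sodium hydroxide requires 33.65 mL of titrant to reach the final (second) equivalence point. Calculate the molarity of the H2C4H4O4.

n(NaOH) = 0.3309 x 0.03365 = 0.01113 mol.
At the final (second) equivalence point, 2 mol OH^- react per mol H2C4H4O4, so n(H2C4H4O4) = 0.01113 / 2 = 0.005567 mol.
[H2C4H4O4] = 0.005567 / 0.01685 L = 0.330 M.

0.330 M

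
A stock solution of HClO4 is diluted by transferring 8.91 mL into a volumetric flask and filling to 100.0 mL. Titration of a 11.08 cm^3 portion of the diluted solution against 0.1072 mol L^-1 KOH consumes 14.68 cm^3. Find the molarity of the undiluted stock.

1.59 M

n(KOH) = 0.1072 x 0.01468 = 0.001574 mol.
n(HClO4) in the aliquot = 0.001574 mol.
[diluted HClO4] = 0.001574 / 0.01108 = 0.1420 M.
Dilution factor = 100.0/8.910 = 11.22, so [stock] = 0.1420 x 11.22 = 1.59 M.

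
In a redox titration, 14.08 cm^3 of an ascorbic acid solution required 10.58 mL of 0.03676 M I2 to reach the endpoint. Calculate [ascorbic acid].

n(I2) = 0.03676 x 0.01058 = 0.0003889 mol.
From the balanced equation, 1 mol I2 reacts with 1 mol ascorbic acid, so n(ascorbic acid) = 0.0003889 x 1/1 = 0.0003889 mol.
[ascorbic acid] = 0.0003889 / 0.01408 L = 0.0276 M.

0.0276 M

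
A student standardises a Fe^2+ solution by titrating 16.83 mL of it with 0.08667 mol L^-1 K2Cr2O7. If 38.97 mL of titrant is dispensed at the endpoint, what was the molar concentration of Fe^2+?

1.20 M

n(K2Cr2O7) = 0.08667 x 0.03897 = 0.003378 mol.
From the balanced equation, 1 mol K2Cr2O7 reacts with 6 mol Fe^2+, so n(Fe^2+) = 0.003378 x 6/1 = 0.02027 mol.
[Fe^2+] = 0.02027 / 0.01683 L = 1.20 M.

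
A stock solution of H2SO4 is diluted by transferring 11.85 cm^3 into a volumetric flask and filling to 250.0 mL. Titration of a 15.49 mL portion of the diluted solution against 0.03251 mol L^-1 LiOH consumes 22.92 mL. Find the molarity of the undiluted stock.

0.507 M

n(LiOH) = 0.03251 x 0.02292 = 0.0007451 mol.
n(H2SO4) in the aliquot = 0.0007451 x 1/2 = 0.0003726 mol.
[diluted H2SO4] = 0.0003726 / 0.01549 = 0.02405 M.
Dilution factor = 250.0/11.85 = 21.10, so [stock] = 0.02405 x 21.10 = 0.507 M.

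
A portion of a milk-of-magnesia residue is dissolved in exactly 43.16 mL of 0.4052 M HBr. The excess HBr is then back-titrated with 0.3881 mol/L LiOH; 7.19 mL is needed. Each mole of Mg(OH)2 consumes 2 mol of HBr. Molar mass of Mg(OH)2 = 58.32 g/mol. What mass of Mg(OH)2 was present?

0.429 g

Total n(HBr) added = 0.4052 x 0.04316 = 0.01749 mol.
n(LiOH) used = 0.3881 x 0.007190 = 0.002790 mol, which equals the excess n(HBr).
So n(HBr) consumed by the sample = 0.01749 - 0.002790 = 0.01470 mol.
n(Mg(OH)2) = 0.01470 / 2 = 0.007349 mol.
mass = 0.007349 mol x 58.32 g/mol = 0.429 g.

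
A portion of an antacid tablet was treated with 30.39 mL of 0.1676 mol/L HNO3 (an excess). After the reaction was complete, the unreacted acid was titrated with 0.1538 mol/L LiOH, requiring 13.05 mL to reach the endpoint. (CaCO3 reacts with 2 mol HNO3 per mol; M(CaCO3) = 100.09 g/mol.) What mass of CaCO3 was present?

Total n(HNO3) added = 0.1676 x 0.03039 = 0.005093 mol.
n(LiOH) used = 0.1538 x 0.01305 = 0.002007 mol, which equals the excess n(HNO3).
So n(HNO3) consumed by the sample = 0.005093 - 0.002007 = 0.003086 mol.
n(CaCO3) = 0.003086 / 2 = 0.001543 mol.
mass = 0.001543 mol x 100.09 g/mol = 0.154 g.

0.154 g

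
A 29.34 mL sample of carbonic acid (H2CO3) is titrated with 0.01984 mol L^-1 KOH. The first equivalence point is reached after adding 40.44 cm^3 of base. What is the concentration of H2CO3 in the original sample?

n(KOH) = 0.01984 x 0.04044 = 0.0008023 mol.
At the first equivalence point, 1 mol OH^- react per mol H2CO3, so n(H2CO3) = 0.0008023 / 1 = 0.0008023 mol.
[H2CO3] = 0.0008023 / 0.02934 L = 0.0273 M.

0.0273 M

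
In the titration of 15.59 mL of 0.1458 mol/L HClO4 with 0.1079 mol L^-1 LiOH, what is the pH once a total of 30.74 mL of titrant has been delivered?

12.35

n(acid) = 0.1458 x 0.01559 = 0.002273 mol; n(LiOH) added = 0.1079 x 0.03074 = 0.003317 mol.
Base is in excess by 0.003317 - 0.002273 = 0.001044 mol in a total volume of 0.04633 L.
[OH^-] = 0.001044/0.04633 = 0.02253 M, so pOH = 1.65 and pH = 14.00 - 1.65 = 12.35.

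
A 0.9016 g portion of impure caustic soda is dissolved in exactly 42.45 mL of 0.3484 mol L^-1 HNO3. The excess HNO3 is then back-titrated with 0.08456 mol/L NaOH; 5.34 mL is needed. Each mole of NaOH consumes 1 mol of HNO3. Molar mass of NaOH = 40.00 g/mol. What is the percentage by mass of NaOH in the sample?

63.6%

Total n(HNO3) added = 0.3484 x 0.04245 = 0.01479 mol.
n(NaOH) used = 0.08456 x 0.005340 = 0.0004516 mol, which equals the excess n(HNO3).
So n(HNO3) consumed by the sample = 0.01479 - 0.0004516 = 0.01434 mol.
n(NaOH) = 0.01434 / 1 = 0.01434 mol.
mass NaOH = 0.01434 x 40.00 = 0.5735 g, so %NaOH = 0.5735/0.9016 x 100 = 63.6%.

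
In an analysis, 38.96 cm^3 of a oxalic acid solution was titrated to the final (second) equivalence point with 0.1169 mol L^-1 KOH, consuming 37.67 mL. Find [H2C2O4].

n(KOH) = 0.1169 x 0.03767 = 0.004404 mol.
At the final (second) equivalence point, 2 mol OH^- react per mol H2C2O4, so n(H2C2O4) = 0.004404 / 2 = 0.002202 mol.
[H2C2O4] = 0.002202 / 0.03896 L = 0.0565 M.

0.0565 M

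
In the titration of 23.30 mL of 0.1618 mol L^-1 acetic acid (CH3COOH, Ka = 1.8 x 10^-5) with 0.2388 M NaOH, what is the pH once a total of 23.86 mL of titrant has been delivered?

12.61

n(acid) = 0.1618 x 0.02330 = 0.003770 mol; n(NaOH) added = 0.2388 x 0.02386 = 0.005698 mol.
Base is in excess by 0.005698 - 0.003770 = 0.001928 mol in a total volume of 0.04716 L.
[OH^-] = 0.001928/0.04716 = 0.04088 M, so pOH = 1.39 and pH = 14.00 - 1.39 = 12.61.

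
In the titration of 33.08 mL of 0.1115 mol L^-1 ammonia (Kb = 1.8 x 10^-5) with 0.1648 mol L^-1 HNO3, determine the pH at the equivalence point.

n(NH3) = 0.1115 x 0.03308 = 0.003688 mol; V(HNO3) at equivalence = 0.003688/0.1648 = 0.02238 L.
At equivalence the base is fully converted to NH4+; total volume = 0.05546 L, so [NH4+] = 0.003688/0.05546 = 0.06650 M.
Ka(NH4+) = Kw/Kb = 1.0e-14 / 1.8 x 10^-5 = 5.56e-10.
[H^+] = sqrt(Ka x [NH4+]) = sqrt(5.56e-10 x 0.06650) = 6.08e-6 M.
pH = -log(6.08e-6) = 5.22.

5.22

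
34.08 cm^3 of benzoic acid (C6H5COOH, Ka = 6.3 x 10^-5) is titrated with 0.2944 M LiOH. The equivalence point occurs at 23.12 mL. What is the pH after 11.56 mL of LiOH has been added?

4.20

11.56 mL is exactly half the equivalence volume (23.12/2), i.e. the half-equivalence point.
There, n(HA) = n(A^-), so pH = pKa = -log(6.3 x 10^-5) = 4.20.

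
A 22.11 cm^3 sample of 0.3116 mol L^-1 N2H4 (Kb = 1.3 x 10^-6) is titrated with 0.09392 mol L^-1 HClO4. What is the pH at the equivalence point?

4.63

n(N2H4) = 0.3116 x 0.02211 = 0.006889 mol; V(HClO4) at equivalence = 0.006889/0.09392 = 0.07335 L.
At equivalence the base is fully converted to N2H5+; total volume = 0.09546 L, so [N2H5+] = 0.006889/0.09546 = 0.07217 M.
Ka(N2H5+) = Kw/Kb = 1.0e-14 / 1.3 x 10^-6 = 7.69e-9.
[H^+] = sqrt(Ka x [N2H5+]) = sqrt(7.69e-9 x 0.07217) = 2.36e-5 M.
pH = -log(2.36e-5) = 4.63.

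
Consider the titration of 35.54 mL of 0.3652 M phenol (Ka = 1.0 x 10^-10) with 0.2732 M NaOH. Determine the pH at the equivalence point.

n(C6H5OH) = 0.3652 x 0.03554 = 0.01298 mol; V(NaOH) at equivalence = 0.01298/0.2732 = 0.04751 L.
At equivalence all the acid is converted to C6H5O-; total volume = 0.03554 + 0.04751 = 0.08305 L, so [C6H5O-] = 0.01298/0.08305 = 0.1563 M.
Kb = Kw/Ka = 1.0e-14 / 1.0 x 10^-10 = 0.000100.
[OH^-] = sqrt(Kb x [C6H5O-]) = sqrt(0.000100 x 0.1563) = 0.00395 M.
pOH = 2.40, so pH = 14.00 - 2.40 = 11.60.

11.60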